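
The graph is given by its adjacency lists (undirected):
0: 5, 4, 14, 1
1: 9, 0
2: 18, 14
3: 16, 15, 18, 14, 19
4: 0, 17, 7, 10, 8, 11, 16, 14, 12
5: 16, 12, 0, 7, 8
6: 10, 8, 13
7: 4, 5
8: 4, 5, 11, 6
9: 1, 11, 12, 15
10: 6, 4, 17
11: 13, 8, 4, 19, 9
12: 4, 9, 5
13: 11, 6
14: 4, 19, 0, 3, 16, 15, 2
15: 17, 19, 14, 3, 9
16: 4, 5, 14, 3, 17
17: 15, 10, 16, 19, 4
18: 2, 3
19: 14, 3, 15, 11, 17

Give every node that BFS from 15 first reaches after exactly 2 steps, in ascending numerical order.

0, 1, 2, 4, 10, 11, 12, 16, 18

Level 0: 15
Level 1: 3, 9, 14, 17, 19
Level 2: 0, 1, 2, 4, 10, 11, 12, 16, 18
Level 3: 5, 6, 7, 8, 13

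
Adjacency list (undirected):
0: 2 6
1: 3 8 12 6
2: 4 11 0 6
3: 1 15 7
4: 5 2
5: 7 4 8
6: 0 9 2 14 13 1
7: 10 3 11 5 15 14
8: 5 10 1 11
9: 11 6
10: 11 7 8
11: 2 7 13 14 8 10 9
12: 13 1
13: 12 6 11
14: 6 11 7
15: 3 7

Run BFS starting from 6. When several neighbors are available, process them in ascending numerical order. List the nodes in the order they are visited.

6, 0, 1, 2, 9, 13, 14, 3, 8, 12, 4, 11, 7, 15, 5, 10

Visit 6; enqueue 0, 1, 2, 9, 13, 14 → queue [0, 1, 2, 9, 13, 14]
Visit 0 → queue [1, 2, 9, 13, 14]
Visit 1; enqueue 3, 8, 12 → queue [2, 9, 13, 14, 3, 8, 12]
Visit 2; enqueue 4, 11 → queue [9, 13, 14, 3, 8, 12, 4, 11]
Visit 9 → queue [13, 14, 3, 8, 12, 4, 11]
Visit 13 → queue [14, 3, 8, 12, 4, 11]
Visit 14; enqueue 7 → queue [3, 8, 12, 4, 11, 7]
Visit 3; enqueue 15 → queue [8, 12, 4, 11, 7, 15]
Visit 8; enqueue 5, 10 → queue [12, 4, 11, 7, 15, 5, 10]
Visit 12 → queue [4, 11, 7, 15, 5, 10]
Visit 4 → queue [11, 7, 15, 5, 10]
Visit 11 → queue [7, 15, 5, 10]
Visit 7 → queue [15, 5, 10]
Visit 15 → queue [5, 10]
Visit 5 → queue [10]
Visit 10 → queue []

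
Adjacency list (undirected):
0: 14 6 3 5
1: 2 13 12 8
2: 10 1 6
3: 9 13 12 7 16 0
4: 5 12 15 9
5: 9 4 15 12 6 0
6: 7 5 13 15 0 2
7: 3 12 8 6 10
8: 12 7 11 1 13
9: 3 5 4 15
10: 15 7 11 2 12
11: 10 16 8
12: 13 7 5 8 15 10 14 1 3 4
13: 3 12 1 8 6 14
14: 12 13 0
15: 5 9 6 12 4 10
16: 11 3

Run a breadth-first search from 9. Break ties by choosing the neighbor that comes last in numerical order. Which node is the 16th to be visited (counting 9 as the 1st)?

11

Visit 9; enqueue 15, 5, 4, 3 → queue [15, 5, 4, 3]
Visit 15; enqueue 12, 10, 6 → queue [5, 4, 3, 12, 10, 6]
Visit 5; enqueue 0 → queue [4, 3, 12, 10, 6, 0]
Visit 4 → queue [3, 12, 10, 6, 0]
Visit 3; enqueue 16, 13, 7 → queue [12, 10, 6, 0, 16, 13, 7]
Visit 12; enqueue 14, 8, 1 → queue [10, 6, 0, 16, 13, 7, 14, 8, 1]
Visit 10; enqueue 11, 2 → queue [6, 0, 16, 13, 7, 14, 8, 1, 11, 2]
Visit 6 → queue [0, 16, 13, 7, 14, 8, 1, 11, 2]
Visit 0 → queue [16, 13, 7, 14, 8, 1, 11, 2]
Visit 16 → queue [13, 7, 14, 8, 1, 11, 2]
Visit 13 → queue [7, 14, 8, 1, 11, 2]
Visit 7 → queue [14, 8, 1, 11, 2]
Visit 14 → queue [8, 1, 11, 2]
Visit 8 → queue [1, 11, 2]
Visit 1 → queue [11, 2]
Visit 11 → queue [2]
Visit 2 → queue []

Visit order: 9, 15, 5, 4, 3, 12, 10, 6, 0, 16, 13, 7, 14, 8, 1, 11, 2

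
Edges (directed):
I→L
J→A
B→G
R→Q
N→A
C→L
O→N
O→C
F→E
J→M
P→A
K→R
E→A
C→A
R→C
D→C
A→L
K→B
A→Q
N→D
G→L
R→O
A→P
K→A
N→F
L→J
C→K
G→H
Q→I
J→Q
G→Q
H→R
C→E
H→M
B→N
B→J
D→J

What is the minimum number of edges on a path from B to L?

Level 0: B
Level 1: G, J, N
Level 2: A, D, F, H, L, M, Q
Level 3: C, E, I, P, R
Level 4: K, O
L first appears at level 2.

2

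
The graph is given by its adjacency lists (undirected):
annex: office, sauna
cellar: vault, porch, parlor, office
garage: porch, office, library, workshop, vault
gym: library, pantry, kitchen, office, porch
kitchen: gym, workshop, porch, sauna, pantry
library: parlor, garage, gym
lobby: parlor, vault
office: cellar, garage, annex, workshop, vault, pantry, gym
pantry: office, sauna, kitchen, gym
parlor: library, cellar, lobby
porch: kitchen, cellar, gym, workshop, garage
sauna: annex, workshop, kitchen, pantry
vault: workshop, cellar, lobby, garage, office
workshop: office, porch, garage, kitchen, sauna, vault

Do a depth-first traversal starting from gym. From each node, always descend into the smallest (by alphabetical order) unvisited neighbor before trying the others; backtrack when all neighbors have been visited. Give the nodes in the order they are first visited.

Visit gym
gym → kitchen
kitchen → pantry
pantry → office
office → annex
annex → sauna
sauna → workshop
workshop → garage
garage → library
library → parlor
parlor → cellar
cellar → porch
cellar → vault
vault → lobby

gym kitchen pantry office annex sauna workshop garage library parlor cellar porch vault lobby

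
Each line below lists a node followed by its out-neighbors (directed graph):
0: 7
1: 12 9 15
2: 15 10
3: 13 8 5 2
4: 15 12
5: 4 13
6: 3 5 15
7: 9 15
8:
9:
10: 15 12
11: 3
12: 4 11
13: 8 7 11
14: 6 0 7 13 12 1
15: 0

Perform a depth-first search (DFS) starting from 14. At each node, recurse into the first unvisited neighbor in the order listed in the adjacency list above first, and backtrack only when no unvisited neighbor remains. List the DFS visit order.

14, 6, 3, 13, 8, 7, 9, 15, 0, 11, 5, 4, 12, 2, 10, 1

Visit 14
14 → 6
6 → 3
3 → 13
13 → 8
13 → 7
7 → 9
7 → 15
15 → 0
13 → 11
3 → 5
5 → 4
4 → 12
3 → 2
2 → 10
14 → 1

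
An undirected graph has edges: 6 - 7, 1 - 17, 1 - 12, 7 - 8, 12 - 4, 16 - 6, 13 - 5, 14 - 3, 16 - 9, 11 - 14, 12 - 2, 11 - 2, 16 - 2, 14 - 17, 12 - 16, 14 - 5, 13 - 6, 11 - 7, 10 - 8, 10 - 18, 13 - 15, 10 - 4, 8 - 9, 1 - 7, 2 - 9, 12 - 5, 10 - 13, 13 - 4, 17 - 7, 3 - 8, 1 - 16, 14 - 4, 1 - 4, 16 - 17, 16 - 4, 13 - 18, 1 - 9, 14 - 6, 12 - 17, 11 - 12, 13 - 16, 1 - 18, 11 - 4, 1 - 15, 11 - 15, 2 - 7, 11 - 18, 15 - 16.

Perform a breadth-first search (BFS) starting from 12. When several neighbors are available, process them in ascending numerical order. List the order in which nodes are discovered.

12, 1, 2, 4, 5, 11, 16, 17, 7, 9, 15, 18, 10, 13, 14, 6, 8, 3

Visit 12; enqueue 1, 2, 4, 5, 11, 16, 17 → queue [1, 2, 4, 5, 11, 16, 17]
Visit 1; enqueue 7, 9, 15, 18 → queue [2, 4, 5, 11, 16, 17, 7, 9, 15, 18]
Visit 2 → queue [4, 5, 11, 16, 17, 7, 9, 15, 18]
Visit 4; enqueue 10, 13, 14 → queue [5, 11, 16, 17, 7, 9, 15, 18, 10, 13, 14]
Visit 5 → queue [11, 16, 17, 7, 9, 15, 18, 10, 13, 14]
Visit 11 → queue [16, 17, 7, 9, 15, 18, 10, 13, 14]
Visit 16; enqueue 6 → queue [17, 7, 9, 15, 18, 10, 13, 14, 6]
Visit 17 → queue [7, 9, 15, 18, 10, 13, 14, 6]
Visit 7; enqueue 8 → queue [9, 15, 18, 10, 13, 14, 6, 8]
Visit 9 → queue [15, 18, 10, 13, 14, 6, 8]
Visit 15 → queue [18, 10, 13, 14, 6, 8]
Visit 18 → queue [10, 13, 14, 6, 8]
Visit 10 → queue [13, 14, 6, 8]
Visit 13 → queue [14, 6, 8]
Visit 14; enqueue 3 → queue [6, 8, 3]
Visit 6 → queue [8, 3]
Visit 8 → queue [3]
Visit 3 → queue []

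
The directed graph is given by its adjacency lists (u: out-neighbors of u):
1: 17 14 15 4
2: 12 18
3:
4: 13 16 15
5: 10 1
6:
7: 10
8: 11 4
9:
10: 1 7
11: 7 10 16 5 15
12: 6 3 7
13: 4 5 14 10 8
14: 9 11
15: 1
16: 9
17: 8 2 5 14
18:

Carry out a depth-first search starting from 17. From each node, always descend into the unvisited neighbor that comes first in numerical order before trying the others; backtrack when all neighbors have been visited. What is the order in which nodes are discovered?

Visit 17
17 → 2
2 → 12
12 → 3
12 → 6
12 → 7
7 → 10
10 → 1
1 → 4
4 → 13
13 → 5
13 → 8
8 → 11
11 → 15
11 → 16
16 → 9
13 → 14
2 → 18

17, 2, 12, 3, 6, 7, 10, 1, 4, 13, 5, 8, 11, 15, 16, 9, 14, 18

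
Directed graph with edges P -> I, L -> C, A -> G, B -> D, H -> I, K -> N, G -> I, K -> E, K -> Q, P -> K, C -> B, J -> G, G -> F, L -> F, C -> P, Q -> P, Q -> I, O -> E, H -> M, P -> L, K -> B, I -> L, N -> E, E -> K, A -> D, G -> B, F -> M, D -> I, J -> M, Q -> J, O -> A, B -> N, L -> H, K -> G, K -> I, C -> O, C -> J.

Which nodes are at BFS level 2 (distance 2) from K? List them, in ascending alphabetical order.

D, F, J, L, P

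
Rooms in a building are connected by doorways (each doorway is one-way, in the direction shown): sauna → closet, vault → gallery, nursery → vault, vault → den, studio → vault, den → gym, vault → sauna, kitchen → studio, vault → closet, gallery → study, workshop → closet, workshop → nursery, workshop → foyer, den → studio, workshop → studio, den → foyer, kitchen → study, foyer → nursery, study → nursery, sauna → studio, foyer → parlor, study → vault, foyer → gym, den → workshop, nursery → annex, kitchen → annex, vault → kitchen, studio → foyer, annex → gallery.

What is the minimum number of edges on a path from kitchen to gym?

3

Level 0: kitchen
Level 1: annex, studio, study
Level 2: foyer, gallery, nursery, vault
Level 3: closet, den, gym, parlor, sauna
Level 4: workshop
gym first appears at level 3.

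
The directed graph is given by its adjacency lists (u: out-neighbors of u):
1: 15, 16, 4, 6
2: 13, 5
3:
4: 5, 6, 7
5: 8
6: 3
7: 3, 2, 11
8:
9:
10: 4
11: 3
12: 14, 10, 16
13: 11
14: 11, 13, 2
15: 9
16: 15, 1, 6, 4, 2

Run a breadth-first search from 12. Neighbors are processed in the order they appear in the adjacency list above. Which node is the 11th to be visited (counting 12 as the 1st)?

6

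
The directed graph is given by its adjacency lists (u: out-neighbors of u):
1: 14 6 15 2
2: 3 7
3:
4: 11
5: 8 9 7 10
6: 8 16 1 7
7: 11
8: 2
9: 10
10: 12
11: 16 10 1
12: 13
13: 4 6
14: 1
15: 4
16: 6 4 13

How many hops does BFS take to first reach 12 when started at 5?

Level 0: 5
Level 1: 7, 8, 9, 10
Level 2: 2, 11, 12
Level 3: 1, 3, 13, 16
Level 4: 4, 6, 14, 15
12 first appears at level 2.

2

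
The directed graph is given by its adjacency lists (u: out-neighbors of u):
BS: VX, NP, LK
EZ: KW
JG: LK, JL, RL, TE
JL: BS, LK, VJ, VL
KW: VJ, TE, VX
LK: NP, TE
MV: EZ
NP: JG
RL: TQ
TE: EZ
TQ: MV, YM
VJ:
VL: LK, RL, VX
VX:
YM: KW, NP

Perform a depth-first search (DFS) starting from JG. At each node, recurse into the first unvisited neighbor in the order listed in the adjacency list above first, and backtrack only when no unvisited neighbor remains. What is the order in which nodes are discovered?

JG, LK, NP, TE, EZ, KW, VJ, VX, JL, BS, VL, RL, TQ, MV, YM

Visit JG
JG → LK
LK → NP
LK → TE
TE → EZ
EZ → KW
KW → VJ
KW → VX
JG → JL
JL → BS
JL → VL
VL → RL
RL → TQ
TQ → MV
TQ → YM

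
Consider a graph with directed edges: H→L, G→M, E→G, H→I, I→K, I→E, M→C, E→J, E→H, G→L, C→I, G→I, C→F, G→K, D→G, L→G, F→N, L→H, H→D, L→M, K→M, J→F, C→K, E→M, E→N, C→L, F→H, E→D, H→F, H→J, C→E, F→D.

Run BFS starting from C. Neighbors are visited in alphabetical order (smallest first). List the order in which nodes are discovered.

C -> E -> F -> I -> K -> L -> D -> G -> H -> J -> M -> N

Visit C; enqueue E, F, I, K, L → queue [E, F, I, K, L]
Visit E; enqueue D, G, H, J, M, N → queue [F, I, K, L, D, G, H, J, M, N]
Visit F → queue [I, K, L, D, G, H, J, M, N]
Visit I → queue [K, L, D, G, H, J, M, N]
Visit K → queue [L, D, G, H, J, M, N]
Visit L → queue [D, G, H, J, M, N]
Visit D → queue [G, H, J, M, N]
Visit G → queue [H, J, M, N]
Visit H → queue [J, M, N]
Visit J → queue [M, N]
Visit M → queue [N]
Visit N → queue []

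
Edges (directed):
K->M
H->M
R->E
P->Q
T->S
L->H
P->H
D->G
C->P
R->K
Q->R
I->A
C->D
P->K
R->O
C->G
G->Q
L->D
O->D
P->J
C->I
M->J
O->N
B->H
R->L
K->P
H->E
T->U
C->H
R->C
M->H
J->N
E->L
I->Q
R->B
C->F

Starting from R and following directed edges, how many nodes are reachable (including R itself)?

18

BFS from R visits: R, B, C, E, K, L, O, H, D, F, G, I, P, M, N, Q, A, J
Reachable nodes: 18 of 21 total.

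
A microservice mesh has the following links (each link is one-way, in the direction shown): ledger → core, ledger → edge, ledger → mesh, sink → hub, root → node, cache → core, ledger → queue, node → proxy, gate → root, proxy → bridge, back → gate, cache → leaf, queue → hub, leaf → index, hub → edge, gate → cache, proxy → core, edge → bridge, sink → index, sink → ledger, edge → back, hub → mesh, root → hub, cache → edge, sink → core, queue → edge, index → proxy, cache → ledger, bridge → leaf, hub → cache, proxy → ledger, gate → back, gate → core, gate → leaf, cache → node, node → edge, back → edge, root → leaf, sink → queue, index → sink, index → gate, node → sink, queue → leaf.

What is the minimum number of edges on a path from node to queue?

Level 0: node
Level 1: edge, proxy, sink
Level 2: back, bridge, core, hub, index, ledger, queue
Level 3: cache, gate, leaf, mesh
Level 4: root
queue first appears at level 2.

2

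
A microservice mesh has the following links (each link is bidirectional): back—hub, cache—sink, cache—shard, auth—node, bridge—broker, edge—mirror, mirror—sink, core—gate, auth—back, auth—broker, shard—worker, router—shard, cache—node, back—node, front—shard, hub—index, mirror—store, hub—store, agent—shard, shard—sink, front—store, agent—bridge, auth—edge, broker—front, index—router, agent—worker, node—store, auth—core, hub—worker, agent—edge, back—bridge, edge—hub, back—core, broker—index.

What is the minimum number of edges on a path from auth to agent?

Level 0: auth
Level 1: back, broker, core, edge, node
Level 2: agent, bridge, cache, front, gate, hub, index, mirror, store
Level 3: router, shard, sink, worker
agent first appears at level 2.

2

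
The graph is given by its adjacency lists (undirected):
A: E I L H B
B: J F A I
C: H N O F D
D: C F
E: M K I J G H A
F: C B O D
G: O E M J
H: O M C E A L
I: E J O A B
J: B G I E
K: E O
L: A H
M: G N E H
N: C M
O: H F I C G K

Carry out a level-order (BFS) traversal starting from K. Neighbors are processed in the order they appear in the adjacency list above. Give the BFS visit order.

Visit K; enqueue E, O → queue [E, O]
Visit E; enqueue M, I, J, G, H, A → queue [O, M, I, J, G, H, A]
Visit O; enqueue F, C → queue [M, I, J, G, H, A, F, C]
Visit M; enqueue N → queue [I, J, G, H, A, F, C, N]
Visit I; enqueue B → queue [J, G, H, A, F, C, N, B]
Visit J → queue [G, H, A, F, C, N, B]
Visit G → queue [H, A, F, C, N, B]
Visit H; enqueue L → queue [A, F, C, N, B, L]
Visit A → queue [F, C, N, B, L]
Visit F; enqueue D → queue [C, N, B, L, D]
Visit C → queue [N, B, L, D]
Visit N → queue [B, L, D]
Visit B → queue [L, D]
Visit L → queue [D]
Visit D → queue []

K, E, O, M, I, J, G, H, A, F, C, N, B, L, D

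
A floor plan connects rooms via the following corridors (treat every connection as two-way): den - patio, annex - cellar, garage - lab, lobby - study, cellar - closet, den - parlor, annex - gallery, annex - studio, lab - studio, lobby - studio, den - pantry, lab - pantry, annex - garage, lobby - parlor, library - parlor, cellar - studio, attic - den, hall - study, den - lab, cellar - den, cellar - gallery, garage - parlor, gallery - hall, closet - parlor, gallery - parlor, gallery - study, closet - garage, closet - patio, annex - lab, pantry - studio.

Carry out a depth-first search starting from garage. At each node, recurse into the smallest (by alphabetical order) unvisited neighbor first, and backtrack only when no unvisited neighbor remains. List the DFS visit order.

Visit garage
garage → annex
annex → cellar
cellar → closet
closet → parlor
parlor → den
den → attic
den → lab
lab → pantry
pantry → studio
studio → lobby
lobby → study
study → gallery
gallery → hall
den → patio
parlor → library

garage, annex, cellar, closet, parlor, den, attic, lab, pantry, studio, lobby, study, gallery, hall, patio, library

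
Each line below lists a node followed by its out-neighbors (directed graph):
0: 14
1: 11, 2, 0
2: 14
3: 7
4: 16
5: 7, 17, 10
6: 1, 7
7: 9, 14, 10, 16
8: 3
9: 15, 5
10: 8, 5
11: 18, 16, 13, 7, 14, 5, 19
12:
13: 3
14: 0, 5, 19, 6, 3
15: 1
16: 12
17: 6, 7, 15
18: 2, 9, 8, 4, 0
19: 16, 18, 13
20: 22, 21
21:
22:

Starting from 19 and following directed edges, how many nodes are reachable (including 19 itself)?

20

BFS from 19 visits: 19, 16, 18, 13, 12, 2, 9, 8, 4, 0, 3, 14, 15, 5, 7, 6, 1, 17, 10, 11
Reachable nodes: 20 of 23 total.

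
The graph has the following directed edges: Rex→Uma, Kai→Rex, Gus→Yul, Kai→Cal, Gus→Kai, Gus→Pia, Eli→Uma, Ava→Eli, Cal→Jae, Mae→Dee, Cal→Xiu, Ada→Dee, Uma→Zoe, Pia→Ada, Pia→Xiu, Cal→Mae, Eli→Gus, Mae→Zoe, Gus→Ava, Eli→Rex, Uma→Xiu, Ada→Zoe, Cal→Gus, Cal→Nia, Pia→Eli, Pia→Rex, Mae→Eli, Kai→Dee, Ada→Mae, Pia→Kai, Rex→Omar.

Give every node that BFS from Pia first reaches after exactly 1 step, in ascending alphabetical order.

Level 0: Pia
Level 1: Ada, Eli, Kai, Rex, Xiu
Level 2: Cal, Dee, Gus, Mae, Omar, Uma, Zoe
Level 3: Ava, Jae, Nia, Yul

Ada, Eli, Kai, Rex, Xiu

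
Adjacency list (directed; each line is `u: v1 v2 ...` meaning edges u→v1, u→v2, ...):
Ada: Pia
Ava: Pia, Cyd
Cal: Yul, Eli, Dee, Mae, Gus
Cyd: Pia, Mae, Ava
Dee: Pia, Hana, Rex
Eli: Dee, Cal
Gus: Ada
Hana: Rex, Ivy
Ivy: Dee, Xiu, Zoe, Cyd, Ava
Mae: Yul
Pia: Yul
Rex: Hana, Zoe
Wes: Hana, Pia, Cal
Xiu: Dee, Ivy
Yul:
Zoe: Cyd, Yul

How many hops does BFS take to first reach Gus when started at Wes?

2

Level 0: Wes
Level 1: Cal, Hana, Pia
Level 2: Dee, Eli, Gus, Ivy, Mae, Rex, Yul
Level 3: Ada, Ava, Cyd, Xiu, Zoe
Gus first appears at level 2.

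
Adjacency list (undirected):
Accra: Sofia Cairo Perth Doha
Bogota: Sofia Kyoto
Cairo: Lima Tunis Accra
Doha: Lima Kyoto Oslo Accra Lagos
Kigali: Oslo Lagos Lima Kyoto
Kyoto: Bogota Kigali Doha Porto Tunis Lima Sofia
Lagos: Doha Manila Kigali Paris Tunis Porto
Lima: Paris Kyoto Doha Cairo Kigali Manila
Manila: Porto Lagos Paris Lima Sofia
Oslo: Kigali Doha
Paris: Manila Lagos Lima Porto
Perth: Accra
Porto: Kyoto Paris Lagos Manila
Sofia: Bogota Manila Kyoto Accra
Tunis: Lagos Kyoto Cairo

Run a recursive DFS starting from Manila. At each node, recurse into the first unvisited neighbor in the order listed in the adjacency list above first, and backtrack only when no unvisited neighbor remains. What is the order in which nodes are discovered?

Manila → Porto → Kyoto → Bogota → Sofia → Accra → Cairo → Lima → Paris → Lagos → Doha → Oslo → Kigali → Tunis → Perth

Visit Manila
Manila → Porto
Porto → Kyoto
Kyoto → Bogota
Bogota → Sofia
Sofia → Accra
Accra → Cairo
Cairo → Lima
Lima → Paris
Paris → Lagos
Lagos → Doha
Doha → Oslo
Oslo → Kigali
Lagos → Tunis
Accra → Perth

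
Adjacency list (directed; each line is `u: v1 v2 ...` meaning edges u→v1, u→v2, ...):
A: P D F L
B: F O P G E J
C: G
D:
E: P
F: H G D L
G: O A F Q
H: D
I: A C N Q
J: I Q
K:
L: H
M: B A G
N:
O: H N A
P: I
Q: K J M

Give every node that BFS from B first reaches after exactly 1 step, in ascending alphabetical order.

E, F, G, J, O, P

Level 0: B
Level 1: E, F, G, J, O, P
Level 2: A, D, H, I, L, N, Q
Level 3: C, K, M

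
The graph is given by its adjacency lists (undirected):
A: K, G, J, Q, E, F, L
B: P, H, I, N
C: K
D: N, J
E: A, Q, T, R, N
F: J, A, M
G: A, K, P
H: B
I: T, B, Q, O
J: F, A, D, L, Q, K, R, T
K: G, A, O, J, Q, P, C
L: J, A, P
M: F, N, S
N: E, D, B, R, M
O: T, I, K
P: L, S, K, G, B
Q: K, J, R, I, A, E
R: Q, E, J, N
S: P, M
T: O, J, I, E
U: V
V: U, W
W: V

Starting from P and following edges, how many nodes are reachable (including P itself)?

20

BFS from P visits: P, L, S, K, G, B, J, A, M, O, Q, C, H, I, N, F, D, R, T, E
Reachable nodes: 20 of 23 total.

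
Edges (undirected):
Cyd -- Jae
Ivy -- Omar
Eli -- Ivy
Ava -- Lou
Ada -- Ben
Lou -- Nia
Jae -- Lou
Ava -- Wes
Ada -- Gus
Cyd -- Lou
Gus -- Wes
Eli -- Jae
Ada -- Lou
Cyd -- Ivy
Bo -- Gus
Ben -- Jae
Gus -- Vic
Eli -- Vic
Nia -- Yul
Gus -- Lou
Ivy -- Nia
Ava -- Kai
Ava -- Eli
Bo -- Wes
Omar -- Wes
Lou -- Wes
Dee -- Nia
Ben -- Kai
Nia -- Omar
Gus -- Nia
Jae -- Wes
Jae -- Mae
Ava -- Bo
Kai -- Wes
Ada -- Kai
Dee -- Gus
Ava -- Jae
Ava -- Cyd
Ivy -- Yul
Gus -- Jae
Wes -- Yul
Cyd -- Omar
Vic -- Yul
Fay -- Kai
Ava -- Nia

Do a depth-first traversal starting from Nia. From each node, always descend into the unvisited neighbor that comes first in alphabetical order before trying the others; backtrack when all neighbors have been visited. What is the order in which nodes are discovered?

Visit Nia
Nia → Ava
Ava → Bo
Bo → Gus
Gus → Ada
Ada → Ben
Ben → Jae
Jae → Cyd
Cyd → Ivy
Ivy → Eli
Eli → Vic
Vic → Yul
Yul → Wes
Wes → Kai
Kai → Fay
Wes → Lou
Wes → Omar
Jae → Mae
Gus → Dee

Nia, Ava, Bo, Gus, Ada, Ben, Jae, Cyd, Ivy, Eli, Vic, Yul, Wes, Kai, Fay, Lou, Omar, Mae, Dee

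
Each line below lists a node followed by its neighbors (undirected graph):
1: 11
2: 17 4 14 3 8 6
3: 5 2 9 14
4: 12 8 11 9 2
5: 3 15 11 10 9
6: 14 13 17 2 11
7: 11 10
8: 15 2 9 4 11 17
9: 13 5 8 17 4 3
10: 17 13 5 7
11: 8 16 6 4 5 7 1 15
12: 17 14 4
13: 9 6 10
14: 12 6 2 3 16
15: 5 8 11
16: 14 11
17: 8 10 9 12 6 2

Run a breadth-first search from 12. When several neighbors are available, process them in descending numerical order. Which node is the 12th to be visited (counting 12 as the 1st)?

11

Visit 12; enqueue 17, 14, 4 → queue [17, 14, 4]
Visit 17; enqueue 10, 9, 8, 6, 2 → queue [14, 4, 10, 9, 8, 6, 2]
Visit 14; enqueue 16, 3 → queue [4, 10, 9, 8, 6, 2, 16, 3]
Visit 4; enqueue 11 → queue [10, 9, 8, 6, 2, 16, 3, 11]
Visit 10; enqueue 13, 7, 5 → queue [9, 8, 6, 2, 16, 3, 11, 13, 7, 5]
Visit 9 → queue [8, 6, 2, 16, 3, 11, 13, 7, 5]
Visit 8; enqueue 15 → queue [6, 2, 16, 3, 11, 13, 7, 5, 15]
Visit 6 → queue [2, 16, 3, 11, 13, 7, 5, 15]
Visit 2 → queue [16, 3, 11, 13, 7, 5, 15]
Visit 16 → queue [3, 11, 13, 7, 5, 15]
Visit 3 → queue [11, 13, 7, 5, 15]
Visit 11; enqueue 1 → queue [13, 7, 5, 15, 1]
Visit 13 → queue [7, 5, 15, 1]
Visit 7 → queue [5, 15, 1]
Visit 5 → queue [15, 1]
Visit 15 → queue [1]
Visit 1 → queue []

Visit order: 12, 17, 14, 4, 10, 9, 8, 6, 2, 16, 3, 11, 13, 7, 5, 15, 1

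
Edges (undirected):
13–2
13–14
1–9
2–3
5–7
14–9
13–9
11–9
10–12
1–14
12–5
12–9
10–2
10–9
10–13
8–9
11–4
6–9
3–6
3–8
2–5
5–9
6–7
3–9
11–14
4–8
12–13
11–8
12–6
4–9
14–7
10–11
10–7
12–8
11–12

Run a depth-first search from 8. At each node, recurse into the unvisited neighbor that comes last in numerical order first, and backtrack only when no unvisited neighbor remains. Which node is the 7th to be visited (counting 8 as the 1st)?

Visit 8
8 → 12
12 → 13
13 → 14
14 → 11
11 → 10
10 → 9
9 → 6
6 → 7
7 → 5
5 → 2
2 → 3
9 → 4
9 → 1

Visit order: 8, 12, 13, 14, 11, 10, 9, 6, 7, 5, 2, 3, 4, 1

9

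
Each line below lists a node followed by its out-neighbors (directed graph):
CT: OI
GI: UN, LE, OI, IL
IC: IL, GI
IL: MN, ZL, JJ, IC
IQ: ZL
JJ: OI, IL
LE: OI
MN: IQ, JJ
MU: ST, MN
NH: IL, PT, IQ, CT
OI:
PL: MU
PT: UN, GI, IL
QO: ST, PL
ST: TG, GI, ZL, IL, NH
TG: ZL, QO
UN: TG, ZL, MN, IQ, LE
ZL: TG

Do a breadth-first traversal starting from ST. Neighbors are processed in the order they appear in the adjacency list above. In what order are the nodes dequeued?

ST -> TG -> GI -> ZL -> IL -> NH -> QO -> UN -> LE -> OI -> MN -> JJ -> IC -> PT -> IQ -> CT -> PL -> MU

Visit ST; enqueue TG, GI, ZL, IL, NH → queue [TG, GI, ZL, IL, NH]
Visit TG; enqueue QO → queue [GI, ZL, IL, NH, QO]
Visit GI; enqueue UN, LE, OI → queue [ZL, IL, NH, QO, UN, LE, OI]
Visit ZL → queue [IL, NH, QO, UN, LE, OI]
Visit IL; enqueue MN, JJ, IC → queue [NH, QO, UN, LE, OI, MN, JJ, IC]
Visit NH; enqueue PT, IQ, CT → queue [QO, UN, LE, OI, MN, JJ, IC, PT, IQ, CT]
Visit QO; enqueue PL → queue [UN, LE, OI, MN, JJ, IC, PT, IQ, CT, PL]
Visit UN → queue [LE, OI, MN, JJ, IC, PT, IQ, CT, PL]
Visit LE → queue [OI, MN, JJ, IC, PT, IQ, CT, PL]
Visit OI → queue [MN, JJ, IC, PT, IQ, CT, PL]
Visit MN → queue [JJ, IC, PT, IQ, CT, PL]
Visit JJ → queue [IC, PT, IQ, CT, PL]
Visit IC → queue [PT, IQ, CT, PL]
Visit PT → queue [IQ, CT, PL]
Visit IQ → queue [CT, PL]
Visit CT → queue [PL]
Visit PL; enqueue MU → queue [MU]
Visit MU → queue []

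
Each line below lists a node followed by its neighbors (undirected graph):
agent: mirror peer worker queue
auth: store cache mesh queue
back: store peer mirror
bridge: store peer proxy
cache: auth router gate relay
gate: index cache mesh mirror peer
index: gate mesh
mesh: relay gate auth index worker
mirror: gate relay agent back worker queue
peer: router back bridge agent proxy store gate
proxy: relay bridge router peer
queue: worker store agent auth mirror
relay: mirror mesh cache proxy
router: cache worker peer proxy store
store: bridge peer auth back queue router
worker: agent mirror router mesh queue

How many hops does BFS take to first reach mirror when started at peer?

Level 0: peer
Level 1: agent, back, bridge, gate, proxy, router, store
Level 2: auth, cache, index, mesh, mirror, queue, relay, worker
mirror first appears at level 2.

2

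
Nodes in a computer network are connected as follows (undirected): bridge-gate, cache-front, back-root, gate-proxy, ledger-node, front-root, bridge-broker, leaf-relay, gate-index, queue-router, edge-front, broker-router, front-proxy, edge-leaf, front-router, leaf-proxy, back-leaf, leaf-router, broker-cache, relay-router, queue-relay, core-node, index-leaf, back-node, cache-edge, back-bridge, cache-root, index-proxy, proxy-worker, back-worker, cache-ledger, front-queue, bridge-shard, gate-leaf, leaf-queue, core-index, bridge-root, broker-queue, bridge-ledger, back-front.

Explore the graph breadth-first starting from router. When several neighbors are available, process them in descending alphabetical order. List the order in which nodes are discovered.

router, relay, queue, leaf, front, broker, proxy, index, gate, edge, back, root, cache, bridge, worker, core, node, ledger, shard

Visit router; enqueue relay, queue, leaf, front, broker → queue [relay, queue, leaf, front, broker]
Visit relay → queue [queue, leaf, front, broker]
Visit queue → queue [leaf, front, broker]
Visit leaf; enqueue proxy, index, gate, edge, back → queue [front, broker, proxy, index, gate, edge, back]
Visit front; enqueue root, cache → queue [broker, proxy, index, gate, edge, back, root, cache]
Visit broker; enqueue bridge → queue [proxy, index, gate, edge, back, root, cache, bridge]
Visit proxy; enqueue worker → queue [index, gate, edge, back, root, cache, bridge, worker]
Visit index; enqueue core → queue [gate, edge, back, root, cache, bridge, worker, core]
Visit gate → queue [edge, back, root, cache, bridge, worker, core]
Visit edge → queue [back, root, cache, bridge, worker, core]
Visit back; enqueue node → queue [root, cache, bridge, worker, core, node]
Visit root → queue [cache, bridge, worker, core, node]
Visit cache; enqueue ledger → queue [bridge, worker, core, node, ledger]
Visit bridge; enqueue shard → queue [worker, core, node, ledger, shard]
Visit worker → queue [core, node, ledger, shard]
Visit core → queue [node, ledger, shard]
Visit node → queue [ledger, shard]
Visit ledger → queue [shard]
Visit shard → queue []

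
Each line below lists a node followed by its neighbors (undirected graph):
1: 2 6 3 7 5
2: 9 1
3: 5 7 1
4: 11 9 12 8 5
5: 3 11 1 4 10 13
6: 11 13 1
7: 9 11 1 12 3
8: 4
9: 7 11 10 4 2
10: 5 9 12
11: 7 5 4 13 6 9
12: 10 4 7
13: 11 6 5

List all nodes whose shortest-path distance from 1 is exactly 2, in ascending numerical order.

4, 9, 10, 11, 12, 13

Level 0: 1
Level 1: 2, 3, 5, 6, 7
Level 2: 4, 9, 10, 11, 12, 13
Level 3: 8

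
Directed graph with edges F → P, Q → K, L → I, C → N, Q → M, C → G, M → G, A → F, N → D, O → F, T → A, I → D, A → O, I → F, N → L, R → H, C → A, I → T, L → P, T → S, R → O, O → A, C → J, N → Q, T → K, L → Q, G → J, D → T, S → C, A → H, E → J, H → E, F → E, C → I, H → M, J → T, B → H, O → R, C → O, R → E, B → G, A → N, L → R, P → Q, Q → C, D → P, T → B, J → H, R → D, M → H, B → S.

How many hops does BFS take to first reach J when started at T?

Level 0: T
Level 1: A, B, K, S
Level 2: C, F, G, H, N, O
Level 3: D, E, I, J, L, M, P, Q, R
J first appears at level 3.

3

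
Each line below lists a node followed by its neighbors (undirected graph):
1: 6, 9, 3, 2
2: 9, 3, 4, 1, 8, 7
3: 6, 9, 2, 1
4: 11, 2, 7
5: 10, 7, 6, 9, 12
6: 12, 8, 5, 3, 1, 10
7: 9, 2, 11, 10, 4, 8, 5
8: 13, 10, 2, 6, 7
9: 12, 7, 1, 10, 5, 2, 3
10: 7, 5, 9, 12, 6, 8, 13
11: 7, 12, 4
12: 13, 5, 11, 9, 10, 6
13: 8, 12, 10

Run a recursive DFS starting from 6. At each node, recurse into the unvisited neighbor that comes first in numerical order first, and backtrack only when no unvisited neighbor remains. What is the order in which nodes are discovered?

Visit 6
6 → 1
1 → 2
2 → 3
3 → 9
9 → 5
5 → 7
7 → 4
4 → 11
11 → 12
12 → 10
10 → 8
8 → 13

6, 1, 2, 3, 9, 5, 7, 4, 11, 12, 10, 8, 13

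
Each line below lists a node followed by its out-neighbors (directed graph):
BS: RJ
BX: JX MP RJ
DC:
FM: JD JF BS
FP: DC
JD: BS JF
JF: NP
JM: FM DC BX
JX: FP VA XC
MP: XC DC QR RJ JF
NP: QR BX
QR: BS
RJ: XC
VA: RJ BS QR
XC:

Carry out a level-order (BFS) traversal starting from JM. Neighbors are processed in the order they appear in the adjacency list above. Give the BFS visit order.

JM FM DC BX JD JF BS JX MP RJ NP FP VA XC QR

Visit JM; enqueue FM, DC, BX → queue [FM, DC, BX]
Visit FM; enqueue JD, JF, BS → queue [DC, BX, JD, JF, BS]
Visit DC → queue [BX, JD, JF, BS]
Visit BX; enqueue JX, MP, RJ → queue [JD, JF, BS, JX, MP, RJ]
Visit JD → queue [JF, BS, JX, MP, RJ]
Visit JF; enqueue NP → queue [BS, JX, MP, RJ, NP]
Visit BS → queue [JX, MP, RJ, NP]
Visit JX; enqueue FP, VA, XC → queue [MP, RJ, NP, FP, VA, XC]
Visit MP; enqueue QR → queue [RJ, NP, FP, VA, XC, QR]
Visit RJ → queue [NP, FP, VA, XC, QR]
Visit NP → queue [FP, VA, XC, QR]
Visit FP → queue [VA, XC, QR]
Visit VA → queue [XC, QR]
Visit XC → queue [QR]
Visit QR → queue []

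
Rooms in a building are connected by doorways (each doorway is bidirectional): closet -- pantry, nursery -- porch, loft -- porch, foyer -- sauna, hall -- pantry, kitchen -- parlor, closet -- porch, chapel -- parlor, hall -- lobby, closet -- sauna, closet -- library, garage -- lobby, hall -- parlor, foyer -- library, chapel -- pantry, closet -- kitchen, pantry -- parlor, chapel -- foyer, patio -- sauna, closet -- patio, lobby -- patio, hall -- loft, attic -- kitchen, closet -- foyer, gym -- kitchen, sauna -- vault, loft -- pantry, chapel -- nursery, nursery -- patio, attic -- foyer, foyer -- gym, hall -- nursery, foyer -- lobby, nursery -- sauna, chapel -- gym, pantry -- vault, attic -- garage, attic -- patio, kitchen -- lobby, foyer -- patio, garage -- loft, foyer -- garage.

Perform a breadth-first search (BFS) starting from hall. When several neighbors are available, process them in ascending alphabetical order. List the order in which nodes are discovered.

Visit hall; enqueue lobby, loft, nursery, pantry, parlor → queue [lobby, loft, nursery, pantry, parlor]
Visit lobby; enqueue foyer, garage, kitchen, patio → queue [loft, nursery, pantry, parlor, foyer, garage, kitchen, patio]
Visit loft; enqueue porch → queue [nursery, pantry, parlor, foyer, garage, kitchen, patio, porch]
Visit nursery; enqueue chapel, sauna → queue [pantry, parlor, foyer, garage, kitchen, patio, porch, chapel, sauna]
Visit pantry; enqueue closet, vault → queue [parlor, foyer, garage, kitchen, patio, porch, chapel, sauna, closet, vault]
Visit parlor → queue [foyer, garage, kitchen, patio, porch, chapel, sauna, closet, vault]
Visit foyer; enqueue attic, gym, library → queue [garage, kitchen, patio, porch, chapel, sauna, closet, vault, attic, gym, library]
Visit garage → queue [kitchen, patio, porch, chapel, sauna, closet, vault, attic, gym, library]
Visit kitchen → queue [patio, porch, chapel, sauna, closet, vault, attic, gym, library]
Visit patio → queue [porch, chapel, sauna, closet, vault, attic, gym, library]
Visit porch → queue [chapel, sauna, closet, vault, attic, gym, library]
Visit chapel → queue [sauna, closet, vault, attic, gym, library]
Visit sauna → queue [closet, vault, attic, gym, library]
Visit closet → queue [vault, attic, gym, library]
Visit vault → queue [attic, gym, library]
Visit attic → queue [gym, library]
Visit gym → queue [library]
Visit library → queue []

hall, lobby, loft, nursery, pantry, parlor, foyer, garage, kitchen, patio, porch, chapel, sauna, closet, vault, attic, gym, library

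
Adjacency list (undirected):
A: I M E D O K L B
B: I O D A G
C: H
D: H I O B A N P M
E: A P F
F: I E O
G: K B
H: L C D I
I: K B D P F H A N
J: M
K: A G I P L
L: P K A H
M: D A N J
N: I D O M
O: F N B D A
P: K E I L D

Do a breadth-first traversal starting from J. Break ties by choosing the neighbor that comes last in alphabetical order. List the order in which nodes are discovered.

J → M → N → D → A → O → I → P → H → B → L → K → E → F → C → G

Visit J; enqueue M → queue [M]
Visit M; enqueue N, D, A → queue [N, D, A]
Visit N; enqueue O, I → queue [D, A, O, I]
Visit D; enqueue P, H, B → queue [A, O, I, P, H, B]
Visit A; enqueue L, K, E → queue [O, I, P, H, B, L, K, E]
Visit O; enqueue F → queue [I, P, H, B, L, K, E, F]
Visit I → queue [P, H, B, L, K, E, F]
Visit P → queue [H, B, L, K, E, F]
Visit H; enqueue C → queue [B, L, K, E, F, C]
Visit B; enqueue G → queue [L, K, E, F, C, G]
Visit L → queue [K, E, F, C, G]
Visit K → queue [E, F, C, G]
Visit E → queue [F, C, G]
Visit F → queue [C, G]
Visit C → queue [G]
Visit G → queue []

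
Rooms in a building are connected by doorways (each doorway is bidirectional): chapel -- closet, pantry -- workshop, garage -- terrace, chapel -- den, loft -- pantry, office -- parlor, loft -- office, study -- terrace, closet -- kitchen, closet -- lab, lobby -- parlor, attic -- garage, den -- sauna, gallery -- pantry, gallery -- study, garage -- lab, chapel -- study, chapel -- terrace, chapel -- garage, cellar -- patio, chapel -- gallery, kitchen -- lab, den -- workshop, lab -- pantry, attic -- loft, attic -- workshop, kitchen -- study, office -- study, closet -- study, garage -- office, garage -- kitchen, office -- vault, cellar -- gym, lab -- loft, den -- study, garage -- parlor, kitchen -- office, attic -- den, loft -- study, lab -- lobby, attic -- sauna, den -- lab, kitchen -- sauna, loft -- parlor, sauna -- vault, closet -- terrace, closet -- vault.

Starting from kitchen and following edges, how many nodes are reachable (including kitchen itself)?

18

BFS from kitchen visits: kitchen, study, sauna, office, lab, garage, closet, terrace, loft, gallery, den, chapel, vault, attic, parlor, pantry, lobby, workshop
Reachable nodes: 18 of 21 total.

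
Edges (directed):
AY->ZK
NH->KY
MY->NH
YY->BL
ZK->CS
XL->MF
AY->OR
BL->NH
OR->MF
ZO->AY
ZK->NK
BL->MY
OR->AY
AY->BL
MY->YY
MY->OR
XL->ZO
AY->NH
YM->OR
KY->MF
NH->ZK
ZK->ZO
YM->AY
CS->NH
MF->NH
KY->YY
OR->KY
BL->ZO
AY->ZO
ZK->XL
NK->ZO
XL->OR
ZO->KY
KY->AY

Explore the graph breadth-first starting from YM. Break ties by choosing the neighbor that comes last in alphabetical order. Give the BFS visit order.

YM -> OR -> AY -> MF -> KY -> ZO -> ZK -> NH -> BL -> YY -> XL -> NK -> CS -> MY

Visit YM; enqueue OR, AY → queue [OR, AY]
Visit OR; enqueue MF, KY → queue [AY, MF, KY]
Visit AY; enqueue ZO, ZK, NH, BL → queue [MF, KY, ZO, ZK, NH, BL]
Visit MF → queue [KY, ZO, ZK, NH, BL]
Visit KY; enqueue YY → queue [ZO, ZK, NH, BL, YY]
Visit ZO → queue [ZK, NH, BL, YY]
Visit ZK; enqueue XL, NK, CS → queue [NH, BL, YY, XL, NK, CS]
Visit NH → queue [BL, YY, XL, NK, CS]
Visit BL; enqueue MY → queue [YY, XL, NK, CS, MY]
Visit YY → queue [XL, NK, CS, MY]
Visit XL → queue [NK, CS, MY]
Visit NK → queue [CS, MY]
Visit CS → queue [MY]
Visit MY → queue []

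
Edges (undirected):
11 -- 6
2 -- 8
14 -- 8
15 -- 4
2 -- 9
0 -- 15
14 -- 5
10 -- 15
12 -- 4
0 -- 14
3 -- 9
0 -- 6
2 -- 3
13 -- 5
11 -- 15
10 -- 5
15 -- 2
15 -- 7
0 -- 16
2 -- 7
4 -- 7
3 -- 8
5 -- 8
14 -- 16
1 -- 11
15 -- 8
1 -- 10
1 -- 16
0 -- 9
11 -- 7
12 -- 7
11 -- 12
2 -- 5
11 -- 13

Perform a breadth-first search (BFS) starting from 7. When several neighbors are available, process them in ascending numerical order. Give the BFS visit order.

7, 2, 4, 11, 12, 15, 3, 5, 8, 9, 1, 6, 13, 0, 10, 14, 16

Visit 7; enqueue 2, 4, 11, 12, 15 → queue [2, 4, 11, 12, 15]
Visit 2; enqueue 3, 5, 8, 9 → queue [4, 11, 12, 15, 3, 5, 8, 9]
Visit 4 → queue [11, 12, 15, 3, 5, 8, 9]
Visit 11; enqueue 1, 6, 13 → queue [12, 15, 3, 5, 8, 9, 1, 6, 13]
Visit 12 → queue [15, 3, 5, 8, 9, 1, 6, 13]
Visit 15; enqueue 0, 10 → queue [3, 5, 8, 9, 1, 6, 13, 0, 10]
Visit 3 → queue [5, 8, 9, 1, 6, 13, 0, 10]
Visit 5; enqueue 14 → queue [8, 9, 1, 6, 13, 0, 10, 14]
Visit 8 → queue [9, 1, 6, 13, 0, 10, 14]
Visit 9 → queue [1, 6, 13, 0, 10, 14]
Visit 1; enqueue 16 → queue [6, 13, 0, 10, 14, 16]
Visit 6 → queue [13, 0, 10, 14, 16]
Visit 13 → queue [0, 10, 14, 16]
Visit 0 → queue [10, 14, 16]
Visit 10 → queue [14, 16]
Visit 14 → queue [16]
Visit 16 → queue []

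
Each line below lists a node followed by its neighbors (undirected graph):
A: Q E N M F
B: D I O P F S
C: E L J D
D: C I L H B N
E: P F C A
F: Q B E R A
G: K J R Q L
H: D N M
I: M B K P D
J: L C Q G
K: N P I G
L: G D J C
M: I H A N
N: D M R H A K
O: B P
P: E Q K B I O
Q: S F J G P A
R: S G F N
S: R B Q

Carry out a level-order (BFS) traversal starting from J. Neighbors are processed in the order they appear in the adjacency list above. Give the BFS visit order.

J, L, C, Q, G, D, E, S, F, P, A, K, R, I, H, B, N, O, M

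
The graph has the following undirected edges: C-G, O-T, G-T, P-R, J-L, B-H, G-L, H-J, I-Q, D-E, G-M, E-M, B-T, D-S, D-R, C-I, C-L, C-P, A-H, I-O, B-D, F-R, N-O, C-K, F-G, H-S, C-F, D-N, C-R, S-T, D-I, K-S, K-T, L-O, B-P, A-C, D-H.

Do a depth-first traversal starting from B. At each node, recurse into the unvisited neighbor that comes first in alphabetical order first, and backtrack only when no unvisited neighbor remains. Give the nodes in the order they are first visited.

Visit B
B → D
D → E
E → M
M → G
G → C
C → A
A → H
H → J
J → L
L → O
O → I
I → Q
O → N
O → T
T → K
K → S
C → F
F → R
R → P

B, D, E, M, G, C, A, H, J, L, O, I, Q, N, T, K, S, F, R, P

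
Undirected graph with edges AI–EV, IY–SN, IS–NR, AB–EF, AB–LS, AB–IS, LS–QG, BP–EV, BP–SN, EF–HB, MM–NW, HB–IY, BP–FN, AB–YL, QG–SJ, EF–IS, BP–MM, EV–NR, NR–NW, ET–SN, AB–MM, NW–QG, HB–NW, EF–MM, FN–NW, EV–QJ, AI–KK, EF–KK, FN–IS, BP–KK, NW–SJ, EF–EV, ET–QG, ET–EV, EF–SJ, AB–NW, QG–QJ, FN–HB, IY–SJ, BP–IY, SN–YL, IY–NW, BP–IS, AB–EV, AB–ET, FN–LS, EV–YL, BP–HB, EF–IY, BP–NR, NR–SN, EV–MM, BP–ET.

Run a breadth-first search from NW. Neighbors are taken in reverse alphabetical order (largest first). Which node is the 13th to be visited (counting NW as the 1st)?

ET

Visit NW; enqueue SJ, QG, NR, MM, IY, HB, FN, AB → queue [SJ, QG, NR, MM, IY, HB, FN, AB]
Visit SJ; enqueue EF → queue [QG, NR, MM, IY, HB, FN, AB, EF]
Visit QG; enqueue QJ, LS, ET → queue [NR, MM, IY, HB, FN, AB, EF, QJ, LS, ET]
Visit NR; enqueue SN, IS, EV, BP → queue [MM, IY, HB, FN, AB, EF, QJ, LS, ET, SN, IS, EV, BP]
Visit MM → queue [IY, HB, FN, AB, EF, QJ, LS, ET, SN, IS, EV, BP]
Visit IY → queue [HB, FN, AB, EF, QJ, LS, ET, SN, IS, EV, BP]
Visit HB → queue [FN, AB, EF, QJ, LS, ET, SN, IS, EV, BP]
Visit FN → queue [AB, EF, QJ, LS, ET, SN, IS, EV, BP]
Visit AB; enqueue YL → queue [EF, QJ, LS, ET, SN, IS, EV, BP, YL]
Visit EF; enqueue KK → queue [QJ, LS, ET, SN, IS, EV, BP, YL, KK]
Visit QJ → queue [LS, ET, SN, IS, EV, BP, YL, KK]
Visit LS → queue [ET, SN, IS, EV, BP, YL, KK]
Visit ET → queue [SN, IS, EV, BP, YL, KK]
Visit SN → queue [IS, EV, BP, YL, KK]
Visit IS → queue [EV, BP, YL, KK]
Visit EV; enqueue AI → queue [BP, YL, KK, AI]
Visit BP → queue [YL, KK, AI]
Visit YL → queue [KK, AI]
Visit KK → queue [AI]
Visit AI → queue []

Visit order: NW, SJ, QG, NR, MM, IY, HB, FN, AB, EF, QJ, LS, ET, SN, IS, EV, BP, YL, KK, AI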